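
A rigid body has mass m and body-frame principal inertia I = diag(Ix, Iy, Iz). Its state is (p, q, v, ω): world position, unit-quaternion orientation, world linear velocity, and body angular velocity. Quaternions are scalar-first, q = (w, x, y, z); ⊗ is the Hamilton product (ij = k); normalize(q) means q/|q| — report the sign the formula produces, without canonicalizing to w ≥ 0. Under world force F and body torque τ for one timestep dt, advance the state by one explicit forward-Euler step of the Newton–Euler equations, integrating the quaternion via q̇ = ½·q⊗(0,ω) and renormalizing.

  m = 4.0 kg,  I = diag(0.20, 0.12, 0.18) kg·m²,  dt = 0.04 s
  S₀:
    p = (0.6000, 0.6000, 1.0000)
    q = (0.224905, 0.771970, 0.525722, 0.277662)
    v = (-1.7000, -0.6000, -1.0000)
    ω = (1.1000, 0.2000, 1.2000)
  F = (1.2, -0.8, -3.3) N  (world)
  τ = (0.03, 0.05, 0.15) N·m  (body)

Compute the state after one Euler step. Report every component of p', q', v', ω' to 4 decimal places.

p' = (0.5320, 0.5760, 0.9600)
q' = (0.1990, 0.7880, 0.5139, 0.2744)
v' = (-1.6880, -0.6080, -1.0330)
ω' = (1.1031, 0.2079, 1.2372)

p + v·dt = (0.5320, 0.5760, 0.9600)
new velocity v' = (-1.6880, -0.6080, -1.0330)
angular accel α = (0.0780, 0.1967, 0.9311)
ω' = ω + α·dt = (1.1031, 0.2079, 1.2372)
2q̇ = q⊗(0,ω) = (-1.2875058, 0.8227295, -0.5759548, -0.1540142)
q' = normalize(q + ½dt·q⊗(0,ω)) = (0.1990, 0.7880, 0.5139, 0.2744)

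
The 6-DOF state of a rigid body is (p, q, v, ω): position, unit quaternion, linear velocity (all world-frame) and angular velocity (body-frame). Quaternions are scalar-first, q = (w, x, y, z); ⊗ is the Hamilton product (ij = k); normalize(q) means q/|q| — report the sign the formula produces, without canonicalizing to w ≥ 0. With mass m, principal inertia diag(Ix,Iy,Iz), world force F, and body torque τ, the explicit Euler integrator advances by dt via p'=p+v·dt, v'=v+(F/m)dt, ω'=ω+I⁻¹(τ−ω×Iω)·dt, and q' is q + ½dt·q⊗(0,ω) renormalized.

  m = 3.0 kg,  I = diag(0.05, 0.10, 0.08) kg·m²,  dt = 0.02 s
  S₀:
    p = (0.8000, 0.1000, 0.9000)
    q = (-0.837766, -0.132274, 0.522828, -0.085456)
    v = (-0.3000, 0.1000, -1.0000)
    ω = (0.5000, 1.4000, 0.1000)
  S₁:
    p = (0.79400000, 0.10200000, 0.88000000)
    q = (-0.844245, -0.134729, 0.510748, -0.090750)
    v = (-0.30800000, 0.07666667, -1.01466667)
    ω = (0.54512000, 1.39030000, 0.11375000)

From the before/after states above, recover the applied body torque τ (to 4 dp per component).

τ = (0.1100, -0.0500, 0.0900)

Δω = ω₁−ω₀ = (0.04512000, -0.00970000, 0.01375000)
I·α + gyro = (0.1100, -0.0500, 0.0900)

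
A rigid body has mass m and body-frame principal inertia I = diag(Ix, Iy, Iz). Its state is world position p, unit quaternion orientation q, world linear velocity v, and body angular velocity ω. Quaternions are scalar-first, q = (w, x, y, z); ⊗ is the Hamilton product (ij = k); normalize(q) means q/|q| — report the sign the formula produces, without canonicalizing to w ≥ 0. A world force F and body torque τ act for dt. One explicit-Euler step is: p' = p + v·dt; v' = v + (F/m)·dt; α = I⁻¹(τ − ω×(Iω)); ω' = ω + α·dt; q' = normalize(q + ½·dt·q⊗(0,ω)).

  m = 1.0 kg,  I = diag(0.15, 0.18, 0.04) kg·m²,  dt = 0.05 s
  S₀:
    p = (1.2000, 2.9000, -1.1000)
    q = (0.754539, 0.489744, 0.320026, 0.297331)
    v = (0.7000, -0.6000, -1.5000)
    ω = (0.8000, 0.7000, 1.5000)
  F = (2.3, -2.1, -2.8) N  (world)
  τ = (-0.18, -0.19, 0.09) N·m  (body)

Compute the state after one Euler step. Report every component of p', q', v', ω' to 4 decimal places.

p' = (1.2350, 2.8700, -1.1750)
q' = (0.7272, 0.5111, 0.3205, 0.3275)
v' = (0.8150, -0.7050, -1.6400)
ω' = (0.7890, 0.6106, 1.5915)

linear accel F/m = (2.3000, -2.1000, -2.8000)
new position p' = (1.2350, 2.8700, -1.1750)
new velocity v' = (0.8150, -0.7050, -1.6400)
precession coupling ω×(Iω) = (-0.1470, 0.1320, 0.0168)
α = I⁻¹(τ − ω×Iω) = (-0.2200, -1.7889, 1.8300)
ω + α·dt = (0.7890, 0.6106, 1.5915)
q⊗(0,ω) = (-1.0618099, 0.8755385, 0.0314261, 1.2186085)
updated quaternion q' = (0.7272, 0.5111, 0.3205, 0.3275)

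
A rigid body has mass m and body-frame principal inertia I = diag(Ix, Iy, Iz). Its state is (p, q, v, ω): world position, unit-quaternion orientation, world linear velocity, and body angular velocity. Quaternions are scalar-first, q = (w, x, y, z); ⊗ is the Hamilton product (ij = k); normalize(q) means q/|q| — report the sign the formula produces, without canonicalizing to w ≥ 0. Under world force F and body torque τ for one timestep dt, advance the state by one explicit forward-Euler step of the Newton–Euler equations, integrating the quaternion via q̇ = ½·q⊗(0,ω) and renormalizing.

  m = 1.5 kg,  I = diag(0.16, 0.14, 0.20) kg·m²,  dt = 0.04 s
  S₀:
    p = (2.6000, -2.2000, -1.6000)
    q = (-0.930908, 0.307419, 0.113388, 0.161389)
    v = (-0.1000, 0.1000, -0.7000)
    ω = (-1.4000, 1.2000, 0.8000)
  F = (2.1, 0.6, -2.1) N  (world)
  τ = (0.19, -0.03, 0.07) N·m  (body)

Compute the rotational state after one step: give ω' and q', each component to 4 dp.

precession coupling ω×(Iω) = (0.0576, 0.0448, 0.0336)
(τ − ω×Iω)/I = (0.8275, -0.5343, 0.1820)
ω' = ω + α·dt = (-1.3669, 1.1786, 0.8073)
Hamilton product q⊗(0,ω) = (0.1652098, 1.2003148, -1.5889694, -0.2170804)
q + ½dt·q⊗(0,ω), renormalized = (-0.9269, 0.3312, 0.0815, 0.1569)

ω' = (-1.3669, 1.1786, 0.8073)
q' = (-0.9269, 0.3312, 0.0815, 0.1569)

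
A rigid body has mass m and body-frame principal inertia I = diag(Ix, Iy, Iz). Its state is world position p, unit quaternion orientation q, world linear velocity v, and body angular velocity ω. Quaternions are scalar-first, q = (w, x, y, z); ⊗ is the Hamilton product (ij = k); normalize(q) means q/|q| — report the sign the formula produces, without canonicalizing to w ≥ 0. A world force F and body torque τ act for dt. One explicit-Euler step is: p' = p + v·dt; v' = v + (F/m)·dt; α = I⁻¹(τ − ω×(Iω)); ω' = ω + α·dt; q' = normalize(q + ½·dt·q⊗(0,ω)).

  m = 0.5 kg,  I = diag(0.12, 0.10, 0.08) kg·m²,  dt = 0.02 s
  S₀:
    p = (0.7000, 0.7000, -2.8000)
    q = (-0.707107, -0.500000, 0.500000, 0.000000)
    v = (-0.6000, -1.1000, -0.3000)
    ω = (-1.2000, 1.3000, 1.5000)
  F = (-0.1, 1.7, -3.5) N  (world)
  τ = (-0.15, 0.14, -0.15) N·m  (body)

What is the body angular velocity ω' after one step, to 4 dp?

α = I⁻¹(τ − ω×Iω) = (-0.9250, 2.1200, -2.2650)
ω' = ω + α·dt = (-1.2185, 1.3424, 1.4547)

ω' = (-1.2185, 1.3424, 1.4547)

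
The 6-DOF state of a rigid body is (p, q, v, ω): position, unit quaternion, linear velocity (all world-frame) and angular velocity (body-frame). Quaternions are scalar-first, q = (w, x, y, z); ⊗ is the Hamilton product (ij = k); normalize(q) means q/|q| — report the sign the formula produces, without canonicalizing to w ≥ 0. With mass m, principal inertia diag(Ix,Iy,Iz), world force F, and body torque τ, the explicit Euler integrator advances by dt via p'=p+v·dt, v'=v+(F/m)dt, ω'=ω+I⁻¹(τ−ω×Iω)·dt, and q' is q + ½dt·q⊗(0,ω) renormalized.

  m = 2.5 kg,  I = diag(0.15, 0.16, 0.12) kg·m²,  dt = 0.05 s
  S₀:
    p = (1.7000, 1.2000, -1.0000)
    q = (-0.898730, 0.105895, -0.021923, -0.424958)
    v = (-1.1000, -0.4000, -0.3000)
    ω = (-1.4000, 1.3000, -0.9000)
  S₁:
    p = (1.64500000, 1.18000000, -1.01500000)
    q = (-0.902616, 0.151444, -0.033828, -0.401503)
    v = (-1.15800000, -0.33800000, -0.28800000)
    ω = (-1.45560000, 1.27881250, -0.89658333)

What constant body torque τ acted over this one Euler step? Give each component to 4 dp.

ω₁ − ω₀ = (-0.05560000, -0.02118750, 0.00341667)
τ = I·(Δω/dt) + ω₀×(Iω₀) = (-0.1200, -0.0300, -0.0100)

τ = (-0.1200, -0.0300, -0.0100)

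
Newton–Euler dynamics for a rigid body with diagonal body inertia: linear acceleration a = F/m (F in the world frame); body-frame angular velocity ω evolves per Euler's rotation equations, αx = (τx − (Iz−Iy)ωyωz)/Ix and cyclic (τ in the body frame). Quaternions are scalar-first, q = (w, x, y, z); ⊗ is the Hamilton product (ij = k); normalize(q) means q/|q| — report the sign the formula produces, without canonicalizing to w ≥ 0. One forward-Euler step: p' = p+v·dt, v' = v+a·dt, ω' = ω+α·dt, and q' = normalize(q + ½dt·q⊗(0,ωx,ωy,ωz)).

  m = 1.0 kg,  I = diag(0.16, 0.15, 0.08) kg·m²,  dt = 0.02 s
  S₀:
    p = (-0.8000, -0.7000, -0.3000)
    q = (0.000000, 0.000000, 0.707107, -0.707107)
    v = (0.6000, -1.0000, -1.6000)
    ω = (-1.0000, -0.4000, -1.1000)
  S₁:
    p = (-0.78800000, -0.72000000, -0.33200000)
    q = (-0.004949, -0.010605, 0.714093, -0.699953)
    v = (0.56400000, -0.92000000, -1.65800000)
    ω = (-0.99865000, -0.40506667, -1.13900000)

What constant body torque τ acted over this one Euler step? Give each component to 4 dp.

τ = (-0.0200, 0.0500, -0.1600)

rate change Δω = (0.00135000, -0.00506667, -0.03900000)
gyro term ω₀×Iω₀ = (-0.0308, 0.0880, -0.0040)
τ = I·(Δω/dt) + ω₀×(Iω₀) = (-0.0200, 0.0500, -0.1600)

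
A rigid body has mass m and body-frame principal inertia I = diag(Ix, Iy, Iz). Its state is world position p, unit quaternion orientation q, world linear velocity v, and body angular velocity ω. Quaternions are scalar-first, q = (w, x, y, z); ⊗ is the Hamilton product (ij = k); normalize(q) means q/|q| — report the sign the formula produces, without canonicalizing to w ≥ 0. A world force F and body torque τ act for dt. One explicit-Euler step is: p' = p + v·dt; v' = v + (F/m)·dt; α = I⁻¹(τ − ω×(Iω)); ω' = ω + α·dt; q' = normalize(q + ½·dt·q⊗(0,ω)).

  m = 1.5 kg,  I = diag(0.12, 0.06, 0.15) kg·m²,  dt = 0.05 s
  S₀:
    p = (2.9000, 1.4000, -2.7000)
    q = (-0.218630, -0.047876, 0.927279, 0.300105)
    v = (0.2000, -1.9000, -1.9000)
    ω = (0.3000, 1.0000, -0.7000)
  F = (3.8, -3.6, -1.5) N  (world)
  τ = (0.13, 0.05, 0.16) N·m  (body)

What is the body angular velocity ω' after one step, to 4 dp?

ω' = (0.3804, 1.0364, -0.6407)

precession coupling ω×(Iω) = (-0.0630, 0.0063, -0.0180)
angular accel α = (1.6083, 0.7283, 1.1867)
new body rate ω' = (0.3804, 1.0364, -0.6407)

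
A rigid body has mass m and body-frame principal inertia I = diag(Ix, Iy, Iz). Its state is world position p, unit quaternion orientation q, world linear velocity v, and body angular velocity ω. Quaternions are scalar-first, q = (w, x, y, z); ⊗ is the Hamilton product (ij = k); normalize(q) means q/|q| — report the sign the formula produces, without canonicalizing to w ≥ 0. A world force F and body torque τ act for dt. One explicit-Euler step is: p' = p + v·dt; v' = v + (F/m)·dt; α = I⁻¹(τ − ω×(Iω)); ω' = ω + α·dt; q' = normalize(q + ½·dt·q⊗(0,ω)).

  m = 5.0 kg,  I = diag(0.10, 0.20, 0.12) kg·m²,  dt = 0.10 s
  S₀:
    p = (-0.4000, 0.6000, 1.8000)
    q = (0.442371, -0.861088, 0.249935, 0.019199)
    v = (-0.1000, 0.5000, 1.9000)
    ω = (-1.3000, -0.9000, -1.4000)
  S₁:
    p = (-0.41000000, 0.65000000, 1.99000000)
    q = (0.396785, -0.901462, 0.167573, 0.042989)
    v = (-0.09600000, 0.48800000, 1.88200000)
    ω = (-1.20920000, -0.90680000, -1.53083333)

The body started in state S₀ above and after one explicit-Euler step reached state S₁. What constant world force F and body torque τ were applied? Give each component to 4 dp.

F = (0.2000, -0.6000, -0.9000)
τ = (-0.0100, -0.0500, -0.0400)

v₁ − v₀ = (0.00400000, -0.01200000, -0.01800000)
F = m·Δv/dt = (0.2000, -0.6000, -0.9000)
rate change Δω = (0.09080000, -0.00680000, -0.13083333)
gyro term ω₀×Iω₀ = (-0.1008, -0.0364, 0.1170)
τ = I·(Δω/dt) + ω₀×(Iω₀) = (-0.0100, -0.0500, -0.0400)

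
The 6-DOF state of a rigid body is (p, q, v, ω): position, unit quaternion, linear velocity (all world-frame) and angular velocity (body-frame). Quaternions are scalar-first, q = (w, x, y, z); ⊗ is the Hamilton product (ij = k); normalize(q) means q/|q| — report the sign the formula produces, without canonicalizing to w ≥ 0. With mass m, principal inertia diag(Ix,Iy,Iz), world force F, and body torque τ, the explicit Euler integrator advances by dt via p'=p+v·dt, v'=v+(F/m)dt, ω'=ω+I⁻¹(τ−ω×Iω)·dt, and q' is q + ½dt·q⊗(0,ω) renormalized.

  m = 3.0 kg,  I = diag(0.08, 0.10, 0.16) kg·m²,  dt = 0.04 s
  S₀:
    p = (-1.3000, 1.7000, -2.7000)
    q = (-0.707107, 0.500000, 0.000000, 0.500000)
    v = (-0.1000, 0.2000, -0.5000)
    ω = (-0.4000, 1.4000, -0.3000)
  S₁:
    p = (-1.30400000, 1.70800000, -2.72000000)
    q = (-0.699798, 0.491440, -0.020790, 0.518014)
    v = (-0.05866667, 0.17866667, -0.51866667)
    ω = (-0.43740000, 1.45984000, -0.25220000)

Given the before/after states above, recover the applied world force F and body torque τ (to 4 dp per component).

F = (3.1000, -1.6000, -1.4000)
τ = (-0.1000, 0.1400, 0.1800)

Δω = ω₁−ω₀ = (-0.03740000, 0.05984000, 0.04780000)
precession coupling = (-0.0252, -0.0096, -0.0112)
I·α + gyro = (-0.1000, 0.1400, 0.1800)
Δv = v₁−v₀ = (0.04133333, -0.02133333, -0.01866667)
applied force F = (3.1000, -1.6000, -1.4000)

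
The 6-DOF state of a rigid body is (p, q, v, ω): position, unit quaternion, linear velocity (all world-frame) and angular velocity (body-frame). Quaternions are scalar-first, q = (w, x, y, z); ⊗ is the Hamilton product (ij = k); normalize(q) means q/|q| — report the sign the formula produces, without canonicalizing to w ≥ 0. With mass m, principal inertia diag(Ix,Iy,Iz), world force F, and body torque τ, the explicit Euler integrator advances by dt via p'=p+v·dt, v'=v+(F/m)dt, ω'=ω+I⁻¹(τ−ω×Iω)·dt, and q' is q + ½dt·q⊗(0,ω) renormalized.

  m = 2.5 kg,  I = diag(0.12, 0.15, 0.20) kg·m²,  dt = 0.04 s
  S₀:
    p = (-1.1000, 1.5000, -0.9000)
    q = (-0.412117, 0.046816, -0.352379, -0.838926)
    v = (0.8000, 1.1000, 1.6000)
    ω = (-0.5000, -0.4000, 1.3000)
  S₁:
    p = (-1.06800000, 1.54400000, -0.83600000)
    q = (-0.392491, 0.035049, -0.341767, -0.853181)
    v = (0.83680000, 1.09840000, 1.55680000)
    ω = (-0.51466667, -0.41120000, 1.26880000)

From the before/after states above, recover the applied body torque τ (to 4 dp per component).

τ = (-0.0700, 0.0100, -0.1500)

ω₁ − ω₀ = (-0.01466667, -0.01120000, -0.03120000)
I·α + gyro = (-0.0700, 0.0100, -0.1500)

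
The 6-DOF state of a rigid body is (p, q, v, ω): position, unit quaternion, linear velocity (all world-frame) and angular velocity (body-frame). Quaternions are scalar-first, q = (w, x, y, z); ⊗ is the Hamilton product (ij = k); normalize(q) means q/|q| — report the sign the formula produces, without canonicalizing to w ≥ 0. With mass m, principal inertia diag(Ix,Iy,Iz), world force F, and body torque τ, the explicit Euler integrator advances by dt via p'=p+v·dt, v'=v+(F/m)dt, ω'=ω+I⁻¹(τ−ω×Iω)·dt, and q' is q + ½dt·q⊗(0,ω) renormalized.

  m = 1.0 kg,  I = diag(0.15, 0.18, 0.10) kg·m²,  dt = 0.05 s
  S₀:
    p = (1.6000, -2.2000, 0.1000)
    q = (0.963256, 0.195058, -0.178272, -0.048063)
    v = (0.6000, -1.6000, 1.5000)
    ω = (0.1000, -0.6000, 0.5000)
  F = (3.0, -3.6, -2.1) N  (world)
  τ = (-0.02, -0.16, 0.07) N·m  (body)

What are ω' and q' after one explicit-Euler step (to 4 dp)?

ω' = (0.0853, -0.6451, 0.5359)
q' = (0.9605, 0.1945, -0.1952, -0.0385)

(τ − ω×Iω)/I = (-0.2933, -0.9028, 0.7180)
ω' = ω + α·dt = (0.0853, -0.6451, 0.5359)
Hamilton product q⊗(0,ω) = (-0.1024375, -0.0216482, -0.6802889, 0.3824204)
updated quaternion q' = (0.9605, 0.1945, -0.1952, -0.0385)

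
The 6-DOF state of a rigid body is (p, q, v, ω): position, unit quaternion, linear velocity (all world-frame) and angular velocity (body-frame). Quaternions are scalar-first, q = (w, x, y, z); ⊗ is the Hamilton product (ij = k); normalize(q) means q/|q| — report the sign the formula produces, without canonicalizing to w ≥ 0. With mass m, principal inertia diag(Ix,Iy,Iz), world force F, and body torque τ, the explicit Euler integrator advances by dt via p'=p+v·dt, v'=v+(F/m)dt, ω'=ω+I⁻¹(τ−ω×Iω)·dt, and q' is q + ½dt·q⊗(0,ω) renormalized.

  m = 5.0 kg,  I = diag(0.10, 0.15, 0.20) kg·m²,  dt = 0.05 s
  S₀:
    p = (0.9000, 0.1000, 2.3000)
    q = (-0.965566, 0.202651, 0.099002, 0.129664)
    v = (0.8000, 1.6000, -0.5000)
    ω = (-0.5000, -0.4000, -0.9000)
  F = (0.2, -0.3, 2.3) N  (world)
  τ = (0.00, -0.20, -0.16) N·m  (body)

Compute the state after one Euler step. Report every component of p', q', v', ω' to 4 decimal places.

p' = (0.9400, 0.1800, 2.2750)
q' = (-0.9588, 0.2137, 0.1116, 0.1505)
v' = (0.8020, 1.5970, -0.4770)
ω' = (-0.5090, -0.4517, -0.9425)

new position p' = (0.9400, 0.1800, 2.2750)
v' = v + a·dt = (0.8020, 1.5970, -0.4770)
gyro term ω×Iω = (0.0180, -0.0450, 0.0100)
(τ − ω×Iω)/I = (-0.1800, -1.0333, -0.8500)
ω + α·dt = (-0.5090, -0.4517, -0.9425)
Hamilton product q⊗(0,ω) = (0.2576239, 0.4455468, 0.5037803, 0.8374500)
q' = normalize(q + ½dt·q⊗(0,ω)) = (-0.9588, 0.2137, 0.1116, 0.1505)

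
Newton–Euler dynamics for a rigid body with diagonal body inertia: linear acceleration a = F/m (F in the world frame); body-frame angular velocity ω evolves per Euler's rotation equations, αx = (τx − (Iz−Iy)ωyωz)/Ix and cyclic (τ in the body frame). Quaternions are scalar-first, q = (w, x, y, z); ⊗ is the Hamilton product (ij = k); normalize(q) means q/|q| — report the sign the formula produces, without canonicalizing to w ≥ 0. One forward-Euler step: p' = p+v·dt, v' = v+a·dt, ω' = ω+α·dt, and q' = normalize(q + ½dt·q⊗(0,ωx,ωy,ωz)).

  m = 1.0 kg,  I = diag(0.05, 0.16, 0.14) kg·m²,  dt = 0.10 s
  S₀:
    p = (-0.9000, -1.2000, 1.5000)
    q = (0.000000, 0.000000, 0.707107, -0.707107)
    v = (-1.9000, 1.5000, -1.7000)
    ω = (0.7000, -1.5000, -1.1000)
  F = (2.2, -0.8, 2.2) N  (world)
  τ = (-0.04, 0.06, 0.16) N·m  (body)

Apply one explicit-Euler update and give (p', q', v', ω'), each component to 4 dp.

p' = (-1.0900, -1.0500, 1.3300)
q' = (0.0141, -0.0915, 0.6790, -0.7283)
v' = (-1.6800, 1.4200, -1.4800)
ω' = (0.6860, -1.5058, -0.9032)

α = I⁻¹(τ − ω×Iω) = (-0.1400, -0.0581, 1.9679)
ω' = ω + α·dt = (0.6860, -1.5058, -0.9032)
2q̇ = q⊗(0,ω) = (0.2828428, -1.8384782, -0.4949749, -0.4949749)
q + ½dt·q⊗(0,ω), renormalized = (0.0141, -0.0915, 0.6790, -0.7283)
a = (2.2000, -0.8000, 2.2000)
p' = p + v·dt = (-1.0900, -1.0500, 1.3300)
new velocity v' = (-1.6800, 1.4200, -1.4800)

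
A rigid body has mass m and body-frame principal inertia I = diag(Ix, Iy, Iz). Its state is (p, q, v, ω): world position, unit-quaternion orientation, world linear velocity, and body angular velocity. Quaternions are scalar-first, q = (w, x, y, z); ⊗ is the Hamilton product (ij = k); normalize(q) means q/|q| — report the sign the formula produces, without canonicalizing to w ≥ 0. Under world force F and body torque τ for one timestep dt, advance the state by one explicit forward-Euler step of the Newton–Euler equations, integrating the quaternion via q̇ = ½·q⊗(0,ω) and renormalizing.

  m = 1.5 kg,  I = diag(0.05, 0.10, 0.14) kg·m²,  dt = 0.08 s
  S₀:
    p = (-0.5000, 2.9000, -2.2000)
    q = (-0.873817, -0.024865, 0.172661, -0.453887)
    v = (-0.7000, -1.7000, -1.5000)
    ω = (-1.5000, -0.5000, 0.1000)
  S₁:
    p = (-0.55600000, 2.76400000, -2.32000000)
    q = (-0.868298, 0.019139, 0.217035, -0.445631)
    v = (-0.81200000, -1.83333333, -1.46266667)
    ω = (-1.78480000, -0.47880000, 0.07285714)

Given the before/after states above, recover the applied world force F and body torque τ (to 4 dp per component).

ω₁ − ω₀ = (-0.28480000, 0.02120000, -0.02714286)
τ = I·(Δω/dt) + ω₀×(Iω₀) = (-0.1800, 0.0400, -0.0100)
v₁ − v₀ = (-0.11200000, -0.13333333, 0.03733333)
F = m·Δv/dt = (-2.1000, -2.5000, 0.7000)

F = (-2.1000, -2.5000, 0.7000)
τ = (-0.1800, 0.0400, -0.0100)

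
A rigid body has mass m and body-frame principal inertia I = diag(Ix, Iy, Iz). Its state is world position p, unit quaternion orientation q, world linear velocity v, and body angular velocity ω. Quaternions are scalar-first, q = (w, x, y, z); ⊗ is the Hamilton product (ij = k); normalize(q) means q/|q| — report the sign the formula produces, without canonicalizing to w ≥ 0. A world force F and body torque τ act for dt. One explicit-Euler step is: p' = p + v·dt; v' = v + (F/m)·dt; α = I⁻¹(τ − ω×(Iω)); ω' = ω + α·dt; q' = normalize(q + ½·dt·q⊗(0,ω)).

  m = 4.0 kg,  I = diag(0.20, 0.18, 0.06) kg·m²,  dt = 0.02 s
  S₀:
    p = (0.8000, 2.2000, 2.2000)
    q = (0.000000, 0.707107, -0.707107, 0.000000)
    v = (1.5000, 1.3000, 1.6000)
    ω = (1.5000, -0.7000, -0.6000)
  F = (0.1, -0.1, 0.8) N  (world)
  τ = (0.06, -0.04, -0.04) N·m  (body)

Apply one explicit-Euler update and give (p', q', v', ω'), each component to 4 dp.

linear accel F/m = (0.0250, -0.0250, 0.2000)
p + v·dt = (0.8300, 2.2260, 2.2320)
new velocity v' = (1.5005, 1.2995, 1.6040)
precession coupling ω×(Iω) = (-0.0504, -0.1260, 0.0210)
angular accel α = (0.5520, 0.4778, -1.0167)
ω' = ω + α·dt = (1.5110, -0.6904, -0.6203)
q⊗(0,ω) = (-1.5556354, 0.4242642, 0.4242642, 0.5656856)
updated quaternion q' = (-0.0156, 0.7112, -0.7028, 0.0057)

p' = (0.8300, 2.2260, 2.2320)
q' = (-0.0156, 0.7112, -0.7028, 0.0057)
v' = (1.5005, 1.2995, 1.6040)
ω' = (1.5110, -0.6904, -0.6203)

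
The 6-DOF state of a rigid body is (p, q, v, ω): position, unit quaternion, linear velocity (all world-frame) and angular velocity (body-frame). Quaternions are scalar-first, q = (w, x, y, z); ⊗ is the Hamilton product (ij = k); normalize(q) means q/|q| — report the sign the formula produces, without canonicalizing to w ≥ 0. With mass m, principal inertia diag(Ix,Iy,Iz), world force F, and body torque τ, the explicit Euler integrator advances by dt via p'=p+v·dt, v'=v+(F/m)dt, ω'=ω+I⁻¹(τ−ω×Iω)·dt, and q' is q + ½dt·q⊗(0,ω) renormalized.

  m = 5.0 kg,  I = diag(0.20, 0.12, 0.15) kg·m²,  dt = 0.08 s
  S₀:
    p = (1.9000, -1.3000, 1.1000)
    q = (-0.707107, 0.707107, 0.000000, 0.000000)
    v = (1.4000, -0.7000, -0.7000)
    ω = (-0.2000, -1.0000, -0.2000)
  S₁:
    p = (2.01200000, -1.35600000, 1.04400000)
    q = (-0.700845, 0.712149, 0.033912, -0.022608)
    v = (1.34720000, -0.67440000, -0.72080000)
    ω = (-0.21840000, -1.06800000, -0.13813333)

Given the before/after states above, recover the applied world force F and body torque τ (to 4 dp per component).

ω₁ − ω₀ = (-0.01840000, -0.06800000, 0.06186667)
τ = I·(Δω/dt) + ω₀×(Iω₀) = (-0.0400, -0.1000, 0.1000)
v₁ − v₀ = (-0.05280000, 0.02560000, -0.02080000)
m·(v₁−v₀)/dt = (-3.3000, 1.6000, -1.3000)

F = (-3.3000, 1.6000, -1.3000)
τ = (-0.0400, -0.1000, 0.1000)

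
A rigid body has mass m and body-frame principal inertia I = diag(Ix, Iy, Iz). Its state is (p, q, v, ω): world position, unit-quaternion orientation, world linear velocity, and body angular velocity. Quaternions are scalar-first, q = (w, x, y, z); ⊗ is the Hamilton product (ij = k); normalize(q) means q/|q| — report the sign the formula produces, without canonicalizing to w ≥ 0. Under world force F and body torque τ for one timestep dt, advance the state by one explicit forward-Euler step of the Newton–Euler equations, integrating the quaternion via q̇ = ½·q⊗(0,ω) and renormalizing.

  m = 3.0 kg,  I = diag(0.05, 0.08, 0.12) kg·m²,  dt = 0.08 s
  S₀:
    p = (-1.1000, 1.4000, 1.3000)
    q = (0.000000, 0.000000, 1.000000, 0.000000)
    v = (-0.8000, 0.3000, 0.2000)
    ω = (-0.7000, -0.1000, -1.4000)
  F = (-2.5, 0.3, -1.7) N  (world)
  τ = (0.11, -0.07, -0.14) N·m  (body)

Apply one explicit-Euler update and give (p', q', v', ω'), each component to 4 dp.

linear accel F/m = (-0.8333, 0.1000, -0.5667)
p + v·dt = (-1.1640, 1.4240, 1.3160)
v' = v + a·dt = (-0.8667, 0.3080, 0.1547)
gyro term ω×Iω = (0.0056, -0.0686, 0.0021)
α = I⁻¹(τ − ω×Iω) = (2.0880, -0.0175, -1.1842)
new body rate ω' = (-0.5330, -0.1014, -1.4947)
2q̇ = q⊗(0,ω) = (0.1000000, -1.4000000, 0.0000000, 0.7000000)
q' = normalize(q + ½dt·q⊗(0,ω)) = (0.0040, -0.0559, 0.9980, 0.0279)

p' = (-1.1640, 1.4240, 1.3160)
q' = (0.0040, -0.0559, 0.9980, 0.0279)
v' = (-0.8667, 0.3080, 0.1547)
ω' = (-0.5330, -0.1014, -1.4947)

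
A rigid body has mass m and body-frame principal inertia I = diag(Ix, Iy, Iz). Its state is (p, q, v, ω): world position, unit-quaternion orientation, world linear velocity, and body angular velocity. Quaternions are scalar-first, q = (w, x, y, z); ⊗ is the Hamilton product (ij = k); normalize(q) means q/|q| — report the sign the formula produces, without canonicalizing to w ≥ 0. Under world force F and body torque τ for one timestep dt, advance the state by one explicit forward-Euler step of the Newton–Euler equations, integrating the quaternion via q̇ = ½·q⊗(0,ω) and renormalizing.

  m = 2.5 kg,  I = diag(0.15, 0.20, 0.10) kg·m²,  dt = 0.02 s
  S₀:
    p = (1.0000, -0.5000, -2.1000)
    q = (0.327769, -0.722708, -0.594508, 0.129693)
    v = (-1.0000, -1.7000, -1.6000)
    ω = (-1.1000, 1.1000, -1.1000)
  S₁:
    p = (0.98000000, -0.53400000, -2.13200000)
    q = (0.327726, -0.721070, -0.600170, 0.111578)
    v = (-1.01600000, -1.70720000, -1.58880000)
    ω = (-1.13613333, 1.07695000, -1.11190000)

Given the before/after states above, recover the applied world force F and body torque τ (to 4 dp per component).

F = (-2.0000, -0.9000, 1.4000)
τ = (-0.1500, -0.1700, -0.1200)

rate change Δω = (-0.03613333, -0.02305000, -0.01190000)
I·α + gyro = (-0.1500, -0.1700, -0.1200)
Δv = v₁−v₀ = (-0.01600000, -0.00720000, 0.01120000)
m·(v₁−v₀)/dt = (-2.0000, -0.9000, 1.4000)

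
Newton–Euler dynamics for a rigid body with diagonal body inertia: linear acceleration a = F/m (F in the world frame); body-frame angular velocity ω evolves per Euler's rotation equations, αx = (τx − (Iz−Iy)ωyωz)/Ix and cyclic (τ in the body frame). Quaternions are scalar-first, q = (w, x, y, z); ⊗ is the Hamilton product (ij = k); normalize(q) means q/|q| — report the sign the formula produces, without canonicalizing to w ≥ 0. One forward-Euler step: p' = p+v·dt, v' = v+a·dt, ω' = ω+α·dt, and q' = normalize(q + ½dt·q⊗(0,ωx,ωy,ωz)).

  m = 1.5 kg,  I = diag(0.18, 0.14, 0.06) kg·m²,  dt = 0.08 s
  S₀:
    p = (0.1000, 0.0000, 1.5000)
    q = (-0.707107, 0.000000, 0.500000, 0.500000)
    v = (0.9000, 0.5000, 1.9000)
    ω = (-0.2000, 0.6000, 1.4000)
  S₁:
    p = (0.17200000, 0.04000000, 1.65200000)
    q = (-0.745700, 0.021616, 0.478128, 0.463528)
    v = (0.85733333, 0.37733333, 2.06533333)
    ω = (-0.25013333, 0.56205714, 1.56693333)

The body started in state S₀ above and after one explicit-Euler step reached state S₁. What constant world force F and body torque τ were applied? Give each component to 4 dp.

F = (-0.8000, -2.3000, 3.1000)
τ = (-0.1800, -0.1000, 0.1300)

Δv = v₁−v₀ = (-0.04266667, -0.12266667, 0.16533333)
F = m·Δv/dt = (-0.8000, -2.3000, 3.1000)
Δω = ω₁−ω₀ = (-0.05013333, -0.03794286, 0.16693333)
applied torque τ = (-0.1800, -0.1000, 0.1300)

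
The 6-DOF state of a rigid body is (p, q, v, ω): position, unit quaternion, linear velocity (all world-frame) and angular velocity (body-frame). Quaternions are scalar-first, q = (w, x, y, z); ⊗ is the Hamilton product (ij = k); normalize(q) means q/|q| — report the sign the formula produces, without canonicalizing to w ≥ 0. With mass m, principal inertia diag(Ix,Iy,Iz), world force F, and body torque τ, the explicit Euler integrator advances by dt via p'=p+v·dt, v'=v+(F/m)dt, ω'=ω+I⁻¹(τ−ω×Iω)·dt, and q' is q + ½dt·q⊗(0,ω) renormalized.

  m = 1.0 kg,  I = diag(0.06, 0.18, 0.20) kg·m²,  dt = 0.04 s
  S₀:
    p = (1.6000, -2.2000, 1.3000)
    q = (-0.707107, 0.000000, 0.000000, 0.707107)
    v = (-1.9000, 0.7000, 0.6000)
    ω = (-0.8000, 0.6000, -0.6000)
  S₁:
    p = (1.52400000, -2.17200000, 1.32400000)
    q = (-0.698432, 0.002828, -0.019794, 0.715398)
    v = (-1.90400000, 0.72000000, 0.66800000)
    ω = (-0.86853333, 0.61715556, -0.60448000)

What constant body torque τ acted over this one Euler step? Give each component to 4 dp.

rate change Δω = (-0.06853333, 0.01715556, -0.00448000)
precession coupling = (-0.0072, -0.0672, -0.0576)
I·α + gyro = (-0.1100, 0.0100, -0.0800)

τ = (-0.1100, 0.0100, -0.0800)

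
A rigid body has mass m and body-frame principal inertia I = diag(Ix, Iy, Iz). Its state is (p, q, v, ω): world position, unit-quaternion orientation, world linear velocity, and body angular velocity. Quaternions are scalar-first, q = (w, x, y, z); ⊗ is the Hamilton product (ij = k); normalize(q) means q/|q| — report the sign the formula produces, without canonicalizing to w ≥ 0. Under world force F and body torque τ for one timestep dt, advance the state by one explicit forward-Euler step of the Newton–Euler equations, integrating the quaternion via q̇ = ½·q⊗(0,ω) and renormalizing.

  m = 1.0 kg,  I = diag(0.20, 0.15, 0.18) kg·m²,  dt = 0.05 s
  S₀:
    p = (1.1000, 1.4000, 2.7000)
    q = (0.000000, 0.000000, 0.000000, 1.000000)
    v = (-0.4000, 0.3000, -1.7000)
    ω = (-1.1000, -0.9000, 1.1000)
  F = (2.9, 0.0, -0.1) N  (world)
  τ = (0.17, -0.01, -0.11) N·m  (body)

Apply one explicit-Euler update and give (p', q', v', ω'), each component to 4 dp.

p' = (1.0800, 1.4150, 2.6150)
q' = (-0.0275, 0.0225, -0.0275, 0.9990)
v' = (-0.2550, 0.3000, -1.7050)
ω' = (-1.0501, -0.8953, 1.0832)

linear accel F/m = (2.9000, 0.0000, -0.1000)
p + v·dt = (1.0800, 1.4150, 2.6150)
v' = v + a·dt = (-0.2550, 0.3000, -1.7050)
angular accel α = (0.9985, 0.0947, -0.3361)
ω + α·dt = (-1.0501, -0.8953, 1.0832)
Hamilton product q⊗(0,ω) = (-1.1000000, 0.9000000, -1.1000000, 0.0000000)
updated quaternion q' = (-0.0275, 0.0225, -0.0275, 0.9990)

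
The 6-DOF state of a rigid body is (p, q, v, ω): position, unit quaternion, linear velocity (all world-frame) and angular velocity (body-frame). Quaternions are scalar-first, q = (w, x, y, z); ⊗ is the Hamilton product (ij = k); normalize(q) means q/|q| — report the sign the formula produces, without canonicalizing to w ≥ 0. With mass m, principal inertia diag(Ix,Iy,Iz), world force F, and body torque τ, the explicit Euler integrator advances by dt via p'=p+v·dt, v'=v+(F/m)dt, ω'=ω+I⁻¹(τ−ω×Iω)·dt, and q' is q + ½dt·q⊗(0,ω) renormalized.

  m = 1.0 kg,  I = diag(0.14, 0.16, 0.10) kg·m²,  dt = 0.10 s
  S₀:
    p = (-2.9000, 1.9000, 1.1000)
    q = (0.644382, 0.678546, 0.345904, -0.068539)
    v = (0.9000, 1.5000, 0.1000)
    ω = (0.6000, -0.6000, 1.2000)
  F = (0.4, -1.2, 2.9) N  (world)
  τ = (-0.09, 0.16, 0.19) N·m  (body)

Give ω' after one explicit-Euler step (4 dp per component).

ω×(Iω) gyroscopic = (0.0432, 0.0288, -0.0072)
α = I⁻¹(τ − ω×Iω) = (-0.9514, 0.8200, 1.9720)
ω + α·dt = (0.5049, -0.5180, 1.3972)

ω' = (0.5049, -0.5180, 1.3972)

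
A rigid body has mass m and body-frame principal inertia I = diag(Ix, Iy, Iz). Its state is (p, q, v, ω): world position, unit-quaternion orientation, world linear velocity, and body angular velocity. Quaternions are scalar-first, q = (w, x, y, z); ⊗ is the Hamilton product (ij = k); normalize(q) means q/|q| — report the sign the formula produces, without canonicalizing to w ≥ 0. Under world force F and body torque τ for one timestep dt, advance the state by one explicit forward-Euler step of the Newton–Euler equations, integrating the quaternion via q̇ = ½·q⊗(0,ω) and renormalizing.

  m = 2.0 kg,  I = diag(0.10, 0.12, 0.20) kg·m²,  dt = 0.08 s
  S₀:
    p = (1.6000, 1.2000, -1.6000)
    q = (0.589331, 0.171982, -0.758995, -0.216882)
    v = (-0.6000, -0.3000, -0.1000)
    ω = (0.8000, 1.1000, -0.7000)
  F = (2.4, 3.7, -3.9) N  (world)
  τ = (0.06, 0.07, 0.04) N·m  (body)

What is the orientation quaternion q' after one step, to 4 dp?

q' = (0.6100, 0.2212, -0.7338, -0.2012)

Hamilton product q⊗(0,ω) = (0.5454915, 1.2413315, 0.5951459, 0.3838445)
updated quaternion q' = (0.6100, 0.2212, -0.7338, -0.2012)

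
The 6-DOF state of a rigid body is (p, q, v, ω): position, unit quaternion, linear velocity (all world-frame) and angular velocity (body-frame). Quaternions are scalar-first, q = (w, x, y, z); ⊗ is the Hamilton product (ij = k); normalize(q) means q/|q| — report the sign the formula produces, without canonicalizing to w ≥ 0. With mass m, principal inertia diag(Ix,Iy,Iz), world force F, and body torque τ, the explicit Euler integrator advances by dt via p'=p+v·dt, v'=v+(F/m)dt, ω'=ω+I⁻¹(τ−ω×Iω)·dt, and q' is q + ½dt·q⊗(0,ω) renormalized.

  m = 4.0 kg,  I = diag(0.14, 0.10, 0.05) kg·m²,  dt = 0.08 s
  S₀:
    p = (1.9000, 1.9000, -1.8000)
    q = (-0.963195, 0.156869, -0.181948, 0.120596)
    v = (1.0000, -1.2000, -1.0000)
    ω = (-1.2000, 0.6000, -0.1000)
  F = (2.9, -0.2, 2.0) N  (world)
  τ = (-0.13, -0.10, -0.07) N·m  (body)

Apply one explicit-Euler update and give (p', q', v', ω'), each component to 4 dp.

p' = (1.9800, 1.8040, -1.8800)
q' = (-0.9494, 0.2006, -0.2099, 0.1193)
v' = (1.0580, -1.2040, -0.9600)
ω' = (-1.2760, 0.5114, -0.2581)

p + v·dt = (1.9800, 1.8040, -1.8800)
v' = v + a·dt = (1.0580, -1.2040, -0.9600)
angular accel α = (-0.9500, -1.1080, -1.9760)
ω + α·dt = (-1.2760, 0.5114, -0.2581)
2q̇ = q⊗(0,ω) = (0.3094712, 1.1016712, -0.7069453, -0.0278967)
q + ½dt·q⊗(0,ω), renormalized = (-0.9494, 0.2006, -0.2099, 0.1193)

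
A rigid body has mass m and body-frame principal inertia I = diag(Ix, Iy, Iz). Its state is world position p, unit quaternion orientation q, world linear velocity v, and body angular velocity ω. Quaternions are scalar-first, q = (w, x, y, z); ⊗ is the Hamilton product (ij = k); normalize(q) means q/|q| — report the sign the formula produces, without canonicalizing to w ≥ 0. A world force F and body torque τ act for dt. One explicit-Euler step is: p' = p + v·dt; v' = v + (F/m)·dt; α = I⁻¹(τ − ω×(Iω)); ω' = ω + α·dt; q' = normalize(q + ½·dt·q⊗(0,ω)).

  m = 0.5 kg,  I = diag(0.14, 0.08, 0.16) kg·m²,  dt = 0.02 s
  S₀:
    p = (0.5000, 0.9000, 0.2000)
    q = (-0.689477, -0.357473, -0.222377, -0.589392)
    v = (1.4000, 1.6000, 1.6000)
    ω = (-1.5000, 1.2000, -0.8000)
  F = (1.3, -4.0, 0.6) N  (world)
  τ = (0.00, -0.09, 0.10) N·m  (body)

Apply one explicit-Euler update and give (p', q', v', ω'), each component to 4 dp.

p + v·dt = (0.5280, 0.9320, 0.2320)
v' = v + a·dt = (1.4520, 1.4400, 1.6240)
angular accel α = (0.5486, -0.8250, -0.0500)
ω + α·dt = (-1.4890, 1.1835, -0.8010)
q⊗(0,ω) = (-0.7408707, 1.9193875, -0.2292628, -0.2109515)
q + ½dt·q⊗(0,ω), renormalized = (-0.6967, -0.3382, -0.2246, -0.5914)

p' = (0.5280, 0.9320, 0.2320)
q' = (-0.6967, -0.3382, -0.2246, -0.5914)
v' = (1.4520, 1.4400, 1.6240)
ω' = (-1.4890, 1.1835, -0.8010)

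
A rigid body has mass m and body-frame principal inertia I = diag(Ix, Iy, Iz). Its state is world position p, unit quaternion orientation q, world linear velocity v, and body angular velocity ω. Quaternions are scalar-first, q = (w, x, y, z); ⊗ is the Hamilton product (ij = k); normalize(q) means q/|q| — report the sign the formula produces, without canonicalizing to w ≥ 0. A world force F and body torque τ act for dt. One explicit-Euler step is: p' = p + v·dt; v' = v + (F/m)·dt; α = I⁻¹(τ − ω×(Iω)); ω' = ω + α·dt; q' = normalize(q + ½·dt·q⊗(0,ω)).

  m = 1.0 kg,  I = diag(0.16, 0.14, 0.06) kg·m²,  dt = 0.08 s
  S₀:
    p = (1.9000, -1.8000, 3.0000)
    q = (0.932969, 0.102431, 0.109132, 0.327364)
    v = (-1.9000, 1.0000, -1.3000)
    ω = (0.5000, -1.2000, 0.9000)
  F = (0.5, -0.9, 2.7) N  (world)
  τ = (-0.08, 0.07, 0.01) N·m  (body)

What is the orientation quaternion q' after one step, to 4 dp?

Hamilton product q⊗(0,ω) = (-0.2148847, 0.9575401, -1.0480687, 0.6621889)
q' = normalize(q + ½dt·q⊗(0,ω)) = (0.9225, 0.1405, 0.0671, 0.3531)

q' = (0.9225, 0.1405, 0.0671, 0.3531)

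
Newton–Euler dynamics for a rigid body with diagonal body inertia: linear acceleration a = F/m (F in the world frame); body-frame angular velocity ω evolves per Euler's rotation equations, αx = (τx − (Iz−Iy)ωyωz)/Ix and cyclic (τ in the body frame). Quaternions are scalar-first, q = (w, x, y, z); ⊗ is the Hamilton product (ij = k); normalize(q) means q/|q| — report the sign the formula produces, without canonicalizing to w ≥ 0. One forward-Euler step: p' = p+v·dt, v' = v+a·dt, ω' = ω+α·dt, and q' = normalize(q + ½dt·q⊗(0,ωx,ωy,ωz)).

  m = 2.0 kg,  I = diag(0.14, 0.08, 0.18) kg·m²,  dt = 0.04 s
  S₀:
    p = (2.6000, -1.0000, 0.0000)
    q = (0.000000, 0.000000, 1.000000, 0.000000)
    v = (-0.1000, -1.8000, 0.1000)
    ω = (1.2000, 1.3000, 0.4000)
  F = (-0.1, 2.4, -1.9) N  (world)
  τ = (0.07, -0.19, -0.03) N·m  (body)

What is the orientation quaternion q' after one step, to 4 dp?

2q̇ = q⊗(0,ω) = (-1.3000000, 0.4000000, 0.0000000, -1.2000000)
q + ½dt·q⊗(0,ω), renormalized = (-0.0260, 0.0080, 0.9993, -0.0240)

q' = (-0.0260, 0.0080, 0.9993, -0.0240)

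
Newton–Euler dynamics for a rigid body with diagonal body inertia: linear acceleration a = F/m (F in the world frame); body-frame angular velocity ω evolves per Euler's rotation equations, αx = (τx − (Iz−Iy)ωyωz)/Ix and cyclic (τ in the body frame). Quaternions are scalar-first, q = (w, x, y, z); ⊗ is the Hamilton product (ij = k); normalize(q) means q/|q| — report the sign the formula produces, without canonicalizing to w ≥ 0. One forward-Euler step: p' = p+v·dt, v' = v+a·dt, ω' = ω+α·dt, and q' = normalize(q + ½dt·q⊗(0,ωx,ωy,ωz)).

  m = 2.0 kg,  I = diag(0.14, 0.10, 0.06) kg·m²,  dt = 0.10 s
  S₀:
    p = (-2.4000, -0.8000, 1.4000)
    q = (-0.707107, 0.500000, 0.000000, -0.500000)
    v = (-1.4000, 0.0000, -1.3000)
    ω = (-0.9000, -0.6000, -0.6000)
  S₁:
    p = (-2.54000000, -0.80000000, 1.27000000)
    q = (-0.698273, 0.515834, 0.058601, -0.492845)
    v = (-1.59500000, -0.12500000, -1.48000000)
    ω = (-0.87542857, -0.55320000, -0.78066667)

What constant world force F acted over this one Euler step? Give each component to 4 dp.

F = (-3.9000, -2.5000, -3.6000)

v₁ − v₀ = (-0.19500000, -0.12500000, -0.18000000)
F = m·Δv/dt = (-3.9000, -2.5000, -3.6000)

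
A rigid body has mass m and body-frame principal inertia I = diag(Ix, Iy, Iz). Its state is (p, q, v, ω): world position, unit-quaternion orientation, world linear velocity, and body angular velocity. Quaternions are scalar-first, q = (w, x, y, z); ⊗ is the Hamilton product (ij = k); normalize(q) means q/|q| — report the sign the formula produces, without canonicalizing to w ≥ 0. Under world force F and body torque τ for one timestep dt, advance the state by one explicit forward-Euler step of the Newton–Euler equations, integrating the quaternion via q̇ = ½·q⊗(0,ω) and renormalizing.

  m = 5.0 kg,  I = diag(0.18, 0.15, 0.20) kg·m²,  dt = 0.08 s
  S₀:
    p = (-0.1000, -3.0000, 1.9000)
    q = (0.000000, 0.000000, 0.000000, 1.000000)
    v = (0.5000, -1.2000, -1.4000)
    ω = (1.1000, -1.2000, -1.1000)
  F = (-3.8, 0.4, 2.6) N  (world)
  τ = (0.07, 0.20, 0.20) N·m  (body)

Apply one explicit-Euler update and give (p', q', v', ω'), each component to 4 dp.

a = F/m = (-0.7600, 0.0800, 0.5200)
p + v·dt = (-0.0600, -3.0960, 1.7880)
v + (F/m)dt = (0.4392, -1.1936, -1.3584)
α = I⁻¹(τ − ω×Iω) = (0.0222, 1.1720, 0.8020)
new body rate ω' = (1.1018, -1.1062, -1.0358)
q⊗(0,ω) = (1.1000000, 1.2000000, 1.1000000, 0.0000000)
q + ½dt·q⊗(0,ω), renormalized = (0.0439, 0.0479, 0.0439, 0.9969)

p' = (-0.0600, -3.0960, 1.7880)
q' = (0.0439, 0.0479, 0.0439, 0.9969)
v' = (0.4392, -1.1936, -1.3584)
ω' = (1.1018, -1.1062, -1.0358)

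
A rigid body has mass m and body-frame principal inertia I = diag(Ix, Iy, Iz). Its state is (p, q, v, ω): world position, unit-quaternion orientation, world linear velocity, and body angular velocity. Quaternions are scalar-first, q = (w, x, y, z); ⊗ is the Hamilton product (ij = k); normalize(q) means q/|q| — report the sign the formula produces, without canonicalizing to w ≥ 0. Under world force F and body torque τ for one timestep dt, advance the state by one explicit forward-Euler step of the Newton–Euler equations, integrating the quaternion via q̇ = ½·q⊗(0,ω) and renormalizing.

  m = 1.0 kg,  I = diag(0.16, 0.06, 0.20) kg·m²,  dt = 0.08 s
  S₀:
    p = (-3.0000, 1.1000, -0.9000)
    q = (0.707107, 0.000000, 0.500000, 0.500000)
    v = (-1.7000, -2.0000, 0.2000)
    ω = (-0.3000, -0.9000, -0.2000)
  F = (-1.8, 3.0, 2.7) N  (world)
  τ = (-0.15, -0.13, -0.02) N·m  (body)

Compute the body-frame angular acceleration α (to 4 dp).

ω×(Iω) gyroscopic = (0.0252, -0.0024, -0.0270)
α = I⁻¹(τ − ω×Iω) = (-1.0950, -2.1267, 0.0350)

α = (-1.0950, -2.1267, 0.0350)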